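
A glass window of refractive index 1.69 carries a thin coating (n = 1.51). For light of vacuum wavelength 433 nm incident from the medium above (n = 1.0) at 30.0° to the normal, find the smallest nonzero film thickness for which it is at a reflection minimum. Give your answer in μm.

At the upper boundary (n = 1.0 to n = 1.51) the reflected ray undergoes a half-wave phase shift.
Ray reflecting at the bottom interface goes from n = 1.51 toward n = 1.69: a half-wave phase shift.
Zero or two π shifts → no net half-wave offset.
With no net inversion, destructive interference in reflection requires 2 n t cos θ_r = (m + ½) λ.
Snell's law: 1.0 sin 30.0° = 1.51 sin θ_r → sin θ_r = 0.331, cos θ_r = 0.944.
Minimum at m = 0: t = λ / (4 n cos θ_r) = 433 / (4 × 1.51 × 0.944) = 76.0 nm.

0.0760 μm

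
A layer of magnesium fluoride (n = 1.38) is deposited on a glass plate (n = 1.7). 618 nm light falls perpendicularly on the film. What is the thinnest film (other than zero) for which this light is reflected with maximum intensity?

At the upper boundary (n = 1.0 to n = 1.38) the reflected ray undergoes a half-wave phase shift.
At the lower boundary (n = 1.38 to n = 1.7) the reflected ray undergoes a half-wave phase shift.
Net: no relative phase inversion (both shifts match).
So the condition for constructive reflection is 2 n t = m λ.
Minimum nonzero at m = 1: t = λ / (2 n) = 618 / (2 × 1.38) = 224 nm.

224 nm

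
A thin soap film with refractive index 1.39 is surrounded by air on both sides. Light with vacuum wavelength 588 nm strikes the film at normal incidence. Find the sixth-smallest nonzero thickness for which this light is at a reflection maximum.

At the upper boundary (n = 1.0 to n = 1.39) the reflected ray undergoes a half-wave phase shift.
Bottom surface (1.39 → 1.0): reflection off a lower-index medium gives no phase shift.
Net: one phase inversion between the two reflected rays.
For maximum reflection here: 2 n t = (m + ½) λ.
The sixth-smallest nonzero thickness corresponds to m = 5: t = (m + ½) λ / (2 n) = 5.50 × 588 / (2 × 1.39) = 1163 nm.

1163 nm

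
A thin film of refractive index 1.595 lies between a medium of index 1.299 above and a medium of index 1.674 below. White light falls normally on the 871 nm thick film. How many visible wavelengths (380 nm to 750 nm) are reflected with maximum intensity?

Ray reflecting at the top interface goes from n = 1.299 toward n = 1.595: a half-wave phase shift.
At the lower boundary (n = 1.595 to n = 1.674) the reflected ray undergoes a half-wave phase shift.
Zero or two π shifts → no net half-wave offset.
So the condition for constructive reflection is 2 n t = m λ.
λ = 2 n t / m = 2778 / m nm.
m=3: 926 nm (IR); m=4: 695 nm (visible); m=5: 556 nm (visible); m=6: 463 nm (visible); m=7: 397 nm (visible); m=8: 347 nm (UV).

4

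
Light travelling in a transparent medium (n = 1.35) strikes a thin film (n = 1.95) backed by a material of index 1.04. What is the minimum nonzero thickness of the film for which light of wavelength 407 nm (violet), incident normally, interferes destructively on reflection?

104 nm

At the upper boundary (n = 1.35 to n = 1.95) the reflected ray undergoes a half-wave phase shift.
At the lower boundary (n = 1.95 to n = 1.04) the reflected ray undergoes no phase shift.
Net: one phase inversion between the two reflected rays.
With one net inversion, destructive interference in reflection requires 2 n t = m λ.
Minimum nonzero at m = 1: t = λ / (2 n) = 407 / (2 × 1.95) = 104 nm.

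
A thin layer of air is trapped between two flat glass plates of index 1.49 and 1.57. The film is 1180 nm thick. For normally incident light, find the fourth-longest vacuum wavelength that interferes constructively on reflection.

674 nm

Top surface (1.49 → 1.0): reflection off a lower-index medium gives no phase shift.
Bottom surface (1.0 → 1.57): reflection off a higher-index medium gives a half-wave phase shift.
Exactly one π shift → a net half-wave offset.
For bright reflection here: 2 n t = (m + ½) λ.
λ = 2 n t / (m + ½). The fourth-longest wavelength is m = 3: λ = 2 × 1.0 × 1180 / 3.50 = 674 nm.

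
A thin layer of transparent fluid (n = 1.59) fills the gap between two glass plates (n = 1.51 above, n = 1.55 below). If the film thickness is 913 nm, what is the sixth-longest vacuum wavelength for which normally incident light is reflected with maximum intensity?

At the upper boundary (n = 1.51 to n = 1.59) the reflected ray undergoes a half-wave phase shift.
Bottom surface (1.59 → 1.55): reflection off a lower-index medium gives no phase shift.
The two reflections differ by half a wavelength.
With one net inversion, constructive interference in reflection requires 2 n t = (m + ½) λ.
λ = 2 n t / (m + ½). The sixth-longest wavelength is m = 5: λ = 2 × 1.59 × 913 / 5.50 = 528 nm.

528 nm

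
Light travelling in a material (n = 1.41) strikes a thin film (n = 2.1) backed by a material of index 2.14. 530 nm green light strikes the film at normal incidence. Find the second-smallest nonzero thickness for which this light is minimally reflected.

Ray reflecting at the top interface goes from n = 1.41 toward n = 2.1: a half-wave phase shift.
Bottom surface (2.1 → 2.14): reflection off a higher-index medium gives a half-wave phase shift.
Zero or two π shifts → no net half-wave offset.
For minimum reflection here: 2 n t = (m + ½) λ.
The second-smallest nonzero thickness corresponds to m = 1: t = (m + ½) λ / (2 n) = 1.50 × 530 / (2 × 2.1) = 189 nm.

189 nm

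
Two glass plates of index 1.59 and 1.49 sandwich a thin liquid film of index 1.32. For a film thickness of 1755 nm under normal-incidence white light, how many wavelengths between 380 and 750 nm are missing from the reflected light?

Ray reflecting at the top interface goes from n = 1.59 toward n = 1.32: no phase shift.
Ray reflecting at the bottom interface goes from n = 1.32 toward n = 1.49: a half-wave phase shift.
Exactly one π shift → a net half-wave offset.
With one net inversion, destructive interference in reflection requires 2 n t = m λ.
λ = 2 n t / m = 4633 / m nm.
m=6: 772 nm (IR); m=7: 662 nm (visible); m=8: 579 nm (visible); m=9: 515 nm (visible); m=10: 463 nm (visible); m=11: 421 nm (visible); m=12: 386 nm (visible); m=13: 356 nm (UV).

6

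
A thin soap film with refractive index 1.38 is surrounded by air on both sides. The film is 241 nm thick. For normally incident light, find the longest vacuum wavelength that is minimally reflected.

665 nm

At the upper boundary (n = 1.0 to n = 1.38) the reflected ray undergoes a half-wave phase shift.
Ray reflecting at the bottom interface goes from n = 1.38 toward n = 1.0: no phase shift.
The two reflections differ by half a wavelength.
So the condition for destructive reflection is 2 n t = m λ.
λ = 2 n t / m. The longest wavelength is m = 1: λ = 2 × 1.38 × 241 / 1.00 = 665 nm.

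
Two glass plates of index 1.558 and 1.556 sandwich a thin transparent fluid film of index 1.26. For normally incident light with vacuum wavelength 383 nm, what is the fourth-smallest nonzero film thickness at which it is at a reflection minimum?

608 nm

At the upper boundary (n = 1.558 to n = 1.26) the reflected ray undergoes no phase shift.
Ray reflecting at the bottom interface goes from n = 1.26 toward n = 1.556: a half-wave phase shift.
Net: one phase inversion between the two reflected rays.
For dark reflection here: 2 n t = m λ.
The fourth-smallest nonzero thickness corresponds to m = 4: t = m λ / (2 n) = 4.00 × 383 / (2 × 1.26) = 608 nm.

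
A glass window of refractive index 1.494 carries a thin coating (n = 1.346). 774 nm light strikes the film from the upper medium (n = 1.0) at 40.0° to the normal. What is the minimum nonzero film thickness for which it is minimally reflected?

At the upper boundary (n = 1.0 to n = 1.346) the reflected ray undergoes a half-wave phase shift.
Bottom surface (1.346 → 1.494): reflection off a higher-index medium gives a half-wave phase shift.
Zero or two π shifts → no net half-wave offset.
For dark reflection here: 2 n t cos θ_r = (m + ½) λ.
Snell's law: 1.0 sin 40.0° = 1.346 sin θ_r → sin θ_r = 0.478, cos θ_r = 0.879.
Minimum at m = 0: t = λ / (4 n cos θ_r) = 774 / (4 × 1.346 × 0.879) = 164 nm.

164 nm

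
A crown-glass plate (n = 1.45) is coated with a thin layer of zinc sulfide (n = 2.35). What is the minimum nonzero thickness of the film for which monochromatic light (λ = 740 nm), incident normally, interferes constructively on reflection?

Top surface (1.0 → 2.35): reflection off a higher-index medium gives a half-wave phase shift.
Bottom surface (2.35 → 1.45): reflection off a lower-index medium gives no phase shift.
Exactly one π shift → a net half-wave offset.
For bright reflection here: 2 n t = (m + ½) λ.
Minimum at m = 0: t = λ / (4 n) = 740 / (4 × 2.35) = 78.7 nm.

78.7 nm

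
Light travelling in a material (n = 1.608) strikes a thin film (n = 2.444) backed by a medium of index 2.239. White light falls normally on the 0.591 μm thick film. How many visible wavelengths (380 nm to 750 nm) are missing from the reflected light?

4

Ray reflecting at the top interface goes from n = 1.608 toward n = 2.444: a half-wave phase shift.
At the lower boundary (n = 2.444 to n = 2.239) the reflected ray undergoes no phase shift.
Exactly one π shift → a net half-wave offset.
For dark reflection here: 2 n t = m λ.
λ = 2 n t / m = 2889 / m nm.
m=3: 963 nm (IR); m=4: 722 nm (visible); m=5: 578 nm (visible); m=6: 481 nm (visible); m=7: 413 nm (visible); m=8: 361 nm (UV).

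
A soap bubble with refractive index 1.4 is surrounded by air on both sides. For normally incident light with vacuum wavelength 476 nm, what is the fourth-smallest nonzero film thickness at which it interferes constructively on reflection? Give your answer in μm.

0.595 μm

Top surface (1.0 → 1.4): reflection off a higher-index medium gives a half-wave phase shift.
Bottom surface (1.4 → 1.0): reflection off a lower-index medium gives no phase shift.
The two reflections differ by half a wavelength.
With one net inversion, constructive interference in reflection requires 2 n t = (m + ½) λ.
The fourth-smallest nonzero thickness corresponds to m = 3: t = (m + ½) λ / (2 n) = 3.50 × 476 / (2 × 1.4) = 595 nm.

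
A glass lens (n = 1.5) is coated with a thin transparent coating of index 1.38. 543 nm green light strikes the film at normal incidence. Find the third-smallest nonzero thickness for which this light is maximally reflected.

590 nm

Top surface (1.0 → 1.38): reflection off a higher-index medium gives a half-wave phase shift.
Bottom surface (1.38 → 1.5): reflection off a higher-index medium gives a half-wave phase shift.
Zero or two π shifts → no net half-wave offset.
With no net inversion, constructive interference in reflection requires 2 n t = m λ.
The third-smallest nonzero thickness corresponds to m = 3: t = m λ / (2 n) = 3.00 × 543 / (2 × 1.38) = 590 nm.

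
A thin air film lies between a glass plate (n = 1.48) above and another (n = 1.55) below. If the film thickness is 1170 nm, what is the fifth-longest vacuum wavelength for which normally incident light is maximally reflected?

520 nm

Ray reflecting at the top interface goes from n = 1.48 toward n = 1.0: no phase shift.
At the lower boundary (n = 1.0 to n = 1.55) the reflected ray undergoes a half-wave phase shift.
The two reflections differ by half a wavelength.
With one net inversion, constructive interference in reflection requires 2 n t = (m + ½) λ.
λ = 2 n t / (m + ½). The fifth-longest wavelength is m = 4: λ = 2 × 1.0 × 1170 / 4.50 = 520 nm.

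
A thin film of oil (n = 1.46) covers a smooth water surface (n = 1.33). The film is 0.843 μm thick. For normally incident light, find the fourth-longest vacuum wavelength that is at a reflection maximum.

703 nm

Top surface (1.0 → 1.46): reflection off a higher-index medium gives a half-wave phase shift.
Bottom surface (1.46 → 1.33): reflection off a lower-index medium gives no phase shift.
Net: one phase inversion between the two reflected rays.
So the condition for constructive reflection is 2 n t = (m + ½) λ.
λ = 2 n t / (m + ½). The fourth-longest wavelength is m = 3: λ = 2 × 1.46 × 843 / 3.50 = 703 nm.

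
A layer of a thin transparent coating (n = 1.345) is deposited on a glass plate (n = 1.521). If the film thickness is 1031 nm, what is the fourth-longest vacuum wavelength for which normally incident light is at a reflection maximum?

Ray reflecting at the top interface goes from n = 1.0 toward n = 1.345: a half-wave phase shift.
At the lower boundary (n = 1.345 to n = 1.521) the reflected ray undergoes a half-wave phase shift.
Net: no relative phase inversion (both shifts match).
So the condition for constructive reflection is 2 n t = m λ.
λ = 2 n t / m. The fourth-longest wavelength is m = 4: λ = 2 × 1.345 × 1031 / 4.00 = 693 nm.

693 nm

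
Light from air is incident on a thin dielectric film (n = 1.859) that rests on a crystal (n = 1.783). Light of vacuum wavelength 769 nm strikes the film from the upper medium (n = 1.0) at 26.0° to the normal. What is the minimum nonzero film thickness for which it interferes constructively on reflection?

106 nm

At the upper boundary (n = 1.0 to n = 1.859) the reflected ray undergoes a half-wave phase shift.
Ray reflecting at the bottom interface goes from n = 1.859 toward n = 1.783: no phase shift.
Exactly one π shift → a net half-wave offset.
With one net inversion, constructive interference in reflection requires 2 n t cos θ_r = (m + ½) λ.
Snell's law: 1.0 sin 26.0° = 1.859 sin θ_r → sin θ_r = 0.236, cos θ_r = 0.972.
Minimum at m = 0: t = λ / (4 n cos θ_r) = 769 / (4 × 1.859 × 0.972) = 106 nm.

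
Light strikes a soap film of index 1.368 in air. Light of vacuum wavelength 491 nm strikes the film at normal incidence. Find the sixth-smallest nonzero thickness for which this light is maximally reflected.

Ray reflecting at the top interface goes from n = 1.0 toward n = 1.368: a half-wave phase shift.
Ray reflecting at the bottom interface goes from n = 1.368 toward n = 1.0: no phase shift.
Exactly one π shift → a net half-wave offset.
For bright reflection here: 2 n t = (m + ½) λ.
The sixth-smallest nonzero thickness corresponds to m = 5: t = (m + ½) λ / (2 n) = 5.50 × 491 / (2 × 1.368) = 987 nm.

987 nm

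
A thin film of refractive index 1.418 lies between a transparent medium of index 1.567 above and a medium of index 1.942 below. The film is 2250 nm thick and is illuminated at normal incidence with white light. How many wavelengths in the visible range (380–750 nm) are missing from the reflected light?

Ray reflecting at the top interface goes from n = 1.567 toward n = 1.418: no phase shift.
At the lower boundary (n = 1.418 to n = 1.942) the reflected ray undergoes a half-wave phase shift.
Net: one phase inversion between the two reflected rays.
For minimum reflection here: 2 n t = m λ.
λ = 2 n t / m = 6381 / m nm.
m=8: 798 nm (IR); m=9: 709 nm (visible); m=10: 638 nm (visible); m=11: 580 nm (visible); m=12: 532 nm (visible); m=13: 491 nm (visible); m=14: 456 nm (visible); m=15: 425 nm (visible); m=16: 399 nm (visible); m=17: 375 nm (UV).

8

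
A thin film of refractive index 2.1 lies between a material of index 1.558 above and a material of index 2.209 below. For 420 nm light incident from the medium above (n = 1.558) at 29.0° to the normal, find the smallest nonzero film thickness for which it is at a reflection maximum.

107 nm

Ray reflecting at the top interface goes from n = 1.558 toward n = 2.1: a half-wave phase shift.
Bottom surface (2.1 → 2.209): reflection off a higher-index medium gives a half-wave phase shift.
Net: no relative phase inversion (both shifts match).
So the condition for constructive reflection is 2 n t cos θ_r = m λ.
Snell's law: 1.558 sin 29.0° = 2.1 sin θ_r → sin θ_r = 0.360, cos θ_r = 0.933.
Minimum nonzero at m = 1: t = λ / (2 n cos θ_r) = 420 / (2 × 2.1 × 0.933) = 107 nm.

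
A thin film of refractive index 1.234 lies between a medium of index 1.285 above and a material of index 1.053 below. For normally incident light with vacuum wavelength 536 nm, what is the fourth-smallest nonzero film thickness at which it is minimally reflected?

760 nm

Top surface (1.285 → 1.234): reflection off a lower-index medium gives no phase shift.
Bottom surface (1.234 → 1.053): reflection off a lower-index medium gives no phase shift.
Zero or two π shifts → no net half-wave offset.
For minimum reflection here: 2 n t = (m + ½) λ.
The fourth-smallest nonzero thickness corresponds to m = 3: t = (m + ½) λ / (2 n) = 3.50 × 536 / (2 × 1.234) = 760 nm.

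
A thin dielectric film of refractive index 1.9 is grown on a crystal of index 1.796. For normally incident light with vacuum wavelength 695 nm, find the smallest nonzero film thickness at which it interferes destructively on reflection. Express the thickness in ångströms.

At the upper boundary (n = 1.0 to n = 1.9) the reflected ray undergoes a half-wave phase shift.
Bottom surface (1.9 → 1.796): reflection off a lower-index medium gives no phase shift.
The two reflections differ by half a wavelength.
With one net inversion, destructive interference in reflection requires 2 n t = m λ.
Minimum nonzero at m = 1: t = λ / (2 n) = 695 / (2 × 1.9) = 183 nm.

1829 Å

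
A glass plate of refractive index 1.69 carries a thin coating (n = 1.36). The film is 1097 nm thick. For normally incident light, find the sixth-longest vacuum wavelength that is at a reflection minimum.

Ray reflecting at the top interface goes from n = 1.0 toward n = 1.36: a half-wave phase shift.
Ray reflecting at the bottom interface goes from n = 1.36 toward n = 1.69: a half-wave phase shift.
Zero or two π shifts → no net half-wave offset.
With no net inversion, destructive interference in reflection requires 2 n t = (m + ½) λ.
λ = 2 n t / (m + ½). The sixth-longest wavelength is m = 5: λ = 2 × 1.36 × 1097 / 5.50 = 543 nm.

543 nm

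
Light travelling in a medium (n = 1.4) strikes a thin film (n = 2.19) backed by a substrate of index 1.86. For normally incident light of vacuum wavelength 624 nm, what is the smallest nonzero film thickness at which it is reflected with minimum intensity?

142 nm

Ray reflecting at the top interface goes from n = 1.4 toward n = 2.19: a half-wave phase shift.
Bottom surface (2.19 → 1.86): reflection off a lower-index medium gives no phase shift.
The two reflections differ by half a wavelength.
With one net inversion, destructive interference in reflection requires 2 n t = m λ.
The smallest nonzero thickness corresponds to m = 1: t = m λ / (2 n) = 1.00 × 624 / (2 × 2.19) = 142 nm.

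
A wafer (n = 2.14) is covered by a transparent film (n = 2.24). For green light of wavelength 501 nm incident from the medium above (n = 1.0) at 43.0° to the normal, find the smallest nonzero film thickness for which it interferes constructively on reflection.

Top surface (1.0 → 2.24): reflection off a higher-index medium gives a half-wave phase shift.
Bottom surface (2.24 → 2.14): reflection off a lower-index medium gives no phase shift.
The two reflections differ by half a wavelength.
With one net inversion, constructive interference in reflection requires 2 n t cos θ_r = (m + ½) λ.
Snell's law: 1.0 sin 43.0° = 2.24 sin θ_r → sin θ_r = 0.304, cos θ_r = 0.953.
Minimum at m = 0: t = λ / (4 n cos θ_r) = 501 / (4 × 2.24 × 0.953) = 58.7 nm.

58.7 nm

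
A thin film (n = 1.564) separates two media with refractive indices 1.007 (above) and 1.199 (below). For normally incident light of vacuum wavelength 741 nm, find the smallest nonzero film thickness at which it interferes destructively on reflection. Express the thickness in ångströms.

2369 Å

At the upper boundary (n = 1.007 to n = 1.564) the reflected ray undergoes a half-wave phase shift.
At the lower boundary (n = 1.564 to n = 1.199) the reflected ray undergoes no phase shift.
The two reflections differ by half a wavelength.
With one net inversion, destructive interference in reflection requires 2 n t = m λ.
Minimum nonzero at m = 1: t = λ / (2 n) = 741 / (2 × 1.564) = 237 nm.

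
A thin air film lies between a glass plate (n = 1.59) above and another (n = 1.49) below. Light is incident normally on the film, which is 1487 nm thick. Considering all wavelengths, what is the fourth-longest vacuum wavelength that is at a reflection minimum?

744 nm

Ray reflecting at the top interface goes from n = 1.59 toward n = 1.0: no phase shift.
At the lower boundary (n = 1.0 to n = 1.49) the reflected ray undergoes a half-wave phase shift.
Net: one phase inversion between the two reflected rays.
So the condition for destructive reflection is 2 n t = m λ.
λ = 2 n t / m. The fourth-longest wavelength is m = 4: λ = 2 × 1.0 × 1487 / 4.00 = 744 nm.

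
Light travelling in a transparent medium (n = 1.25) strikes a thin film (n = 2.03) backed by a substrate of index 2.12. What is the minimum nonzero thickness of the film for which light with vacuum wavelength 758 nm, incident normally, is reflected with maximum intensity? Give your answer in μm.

At the upper boundary (n = 1.25 to n = 2.03) the reflected ray undergoes a half-wave phase shift.
At the lower boundary (n = 2.03 to n = 2.12) the reflected ray undergoes a half-wave phase shift.
Net: no relative phase inversion (both shifts match).
So the condition for constructive reflection is 2 n t = m λ.
Minimum nonzero at m = 1: t = λ / (2 n) = 758 / (2 × 2.03) = 187 nm.

0.187 μm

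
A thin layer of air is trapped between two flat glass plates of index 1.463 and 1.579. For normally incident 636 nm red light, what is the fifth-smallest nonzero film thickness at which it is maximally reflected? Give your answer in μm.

Top surface (1.463 → 1.0): reflection off a lower-index medium gives no phase shift.
Ray reflecting at the bottom interface goes from n = 1.0 toward n = 1.579: a half-wave phase shift.
The two reflections differ by half a wavelength.
So the condition for constructive reflection is 2 n t = (m + ½) λ.
The fifth-smallest nonzero thickness corresponds to m = 4: t = (m + ½) λ / (2 n) = 4.50 × 636 / (2 × 1.0) = 1431 nm.

1.43 μm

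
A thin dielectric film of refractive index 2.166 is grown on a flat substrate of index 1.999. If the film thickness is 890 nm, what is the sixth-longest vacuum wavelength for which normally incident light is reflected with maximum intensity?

Top surface (1.0 → 2.166): reflection off a higher-index medium gives a half-wave phase shift.
Ray reflecting at the bottom interface goes from n = 2.166 toward n = 1.999: no phase shift.
Exactly one π shift → a net half-wave offset.
So the condition for constructive reflection is 2 n t = (m + ½) λ.
λ = 2 n t / (m + ½). The sixth-longest wavelength is m = 5: λ = 2 × 2.166 × 890 / 5.50 = 701 nm.

701 nm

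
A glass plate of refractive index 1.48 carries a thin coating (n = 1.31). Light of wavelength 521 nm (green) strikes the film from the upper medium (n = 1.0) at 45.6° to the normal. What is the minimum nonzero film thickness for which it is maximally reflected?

237 nm

Top surface (1.0 → 1.31): reflection off a higher-index medium gives a half-wave phase shift.
Ray reflecting at the bottom interface goes from n = 1.31 toward n = 1.48: a half-wave phase shift.
Net: no relative phase inversion (both shifts match).
For maximum reflection here: 2 n t cos θ_r = m λ.
Snell's law: 1.0 sin 45.6° = 1.31 sin θ_r → sin θ_r = 0.545, cos θ_r = 0.838.
Minimum nonzero at m = 1: t = λ / (2 n cos θ_r) = 521 / (2 × 1.31 × 0.838) = 237 nm.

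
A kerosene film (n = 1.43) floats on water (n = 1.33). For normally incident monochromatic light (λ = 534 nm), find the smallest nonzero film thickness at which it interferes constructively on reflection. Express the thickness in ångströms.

934 Å

At the upper boundary (n = 1.0 to n = 1.43) the reflected ray undergoes a half-wave phase shift.
At the lower boundary (n = 1.43 to n = 1.33) the reflected ray undergoes no phase shift.
Exactly one π shift → a net half-wave offset.
For strong reflection here: 2 n t = (m + ½) λ.
Minimum at m = 0: t = λ / (4 n) = 534 / (4 × 1.43) = 93.4 nm.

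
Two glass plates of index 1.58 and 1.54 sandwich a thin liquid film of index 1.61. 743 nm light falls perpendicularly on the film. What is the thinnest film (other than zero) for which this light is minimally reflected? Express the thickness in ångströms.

2307 Å

Top surface (1.58 → 1.61): reflection off a higher-index medium gives a half-wave phase shift.
At the lower boundary (n = 1.61 to n = 1.54) the reflected ray undergoes no phase shift.
The two reflections differ by half a wavelength.
With one net inversion, destructive interference in reflection requires 2 n t = m λ.
Minimum nonzero at m = 1: t = λ / (2 n) = 743 / (2 × 1.61) = 231 nm.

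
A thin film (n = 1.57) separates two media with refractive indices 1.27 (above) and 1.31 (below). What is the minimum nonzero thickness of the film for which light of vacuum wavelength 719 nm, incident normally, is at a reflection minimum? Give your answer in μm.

Top surface (1.27 → 1.57): reflection off a higher-index medium gives a half-wave phase shift.
Bottom surface (1.57 → 1.31): reflection off a lower-index medium gives no phase shift.
Net: one phase inversion between the two reflected rays.
So the condition for destructive reflection is 2 n t = m λ.
Minimum nonzero at m = 1: t = λ / (2 n) = 719 / (2 × 1.57) = 229 nm.

0.229 μm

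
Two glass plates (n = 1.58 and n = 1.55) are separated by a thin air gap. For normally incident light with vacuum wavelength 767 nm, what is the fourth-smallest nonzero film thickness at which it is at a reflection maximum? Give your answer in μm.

Ray reflecting at the top interface goes from n = 1.58 toward n = 1.0: no phase shift.
At the lower boundary (n = 1.0 to n = 1.55) the reflected ray undergoes a half-wave phase shift.
The two reflections differ by half a wavelength.
For strong reflection here: 2 n t = (m + ½) λ.
The fourth-smallest nonzero thickness corresponds to m = 3: t = (m + ½) λ / (2 n) = 3.50 × 767 / (2 × 1.0) = 1342 nm.

1.34 μm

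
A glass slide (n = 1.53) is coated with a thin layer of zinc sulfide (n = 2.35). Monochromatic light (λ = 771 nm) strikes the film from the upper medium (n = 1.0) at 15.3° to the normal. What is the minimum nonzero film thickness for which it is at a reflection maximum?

Ray reflecting at the top interface goes from n = 1.0 toward n = 2.35: a half-wave phase shift.
At the lower boundary (n = 2.35 to n = 1.53) the reflected ray undergoes no phase shift.
Exactly one π shift → a net half-wave offset.
With one net inversion, constructive interference in reflection requires 2 n t cos θ_r = (m + ½) λ.
Snell's law: 1.0 sin 15.3° = 2.35 sin θ_r → sin θ_r = 0.112, cos θ_r = 0.994.
Minimum at m = 0: t = λ / (4 n cos θ_r) = 771 / (4 × 2.35 × 0.994) = 82.5 nm.

82.5 nm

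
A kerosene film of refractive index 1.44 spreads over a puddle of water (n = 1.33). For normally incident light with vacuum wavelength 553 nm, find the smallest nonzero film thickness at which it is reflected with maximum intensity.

Top surface (1.0 → 1.44): reflection off a higher-index medium gives a half-wave phase shift.
At the lower boundary (n = 1.44 to n = 1.33) the reflected ray undergoes no phase shift.
Exactly one π shift → a net half-wave offset.
For maximum reflection here: 2 n t = (m + ½) λ.
Minimum at m = 0: t = λ / (4 n) = 553 / (4 × 1.44) = 96.0 nm.

96.0 nm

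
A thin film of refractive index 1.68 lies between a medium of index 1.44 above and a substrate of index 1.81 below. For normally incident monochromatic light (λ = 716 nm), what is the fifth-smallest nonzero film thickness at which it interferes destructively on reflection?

Ray reflecting at the top interface goes from n = 1.44 toward n = 1.68: a half-wave phase shift.
Bottom surface (1.68 → 1.81): reflection off a higher-index medium gives a half-wave phase shift.
The two reflections carry the same phase change, so no net offset.
So the condition for destructive reflection is 2 n t = (m + ½) λ.
The fifth-smallest nonzero thickness corresponds to m = 4: t = (m + ½) λ / (2 n) = 4.50 × 716 / (2 × 1.68) = 959 nm.

959 nm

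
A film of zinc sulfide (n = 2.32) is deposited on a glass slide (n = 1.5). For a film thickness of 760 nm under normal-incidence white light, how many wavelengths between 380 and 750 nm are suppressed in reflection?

At the upper boundary (n = 1.0 to n = 2.32) the reflected ray undergoes a half-wave phase shift.
Ray reflecting at the bottom interface goes from n = 2.32 toward n = 1.5: no phase shift.
Exactly one π shift → a net half-wave offset.
With one net inversion, destructive interference in reflection requires 2 n t = m λ.
λ = 2 n t / m = 3526 / m nm.
m=4: 882 nm (IR); m=5: 705 nm (visible); m=6: 588 nm (visible); m=7: 504 nm (visible); m=8: 441 nm (visible); m=9: 392 nm (visible); m=10: 353 nm (UV).

5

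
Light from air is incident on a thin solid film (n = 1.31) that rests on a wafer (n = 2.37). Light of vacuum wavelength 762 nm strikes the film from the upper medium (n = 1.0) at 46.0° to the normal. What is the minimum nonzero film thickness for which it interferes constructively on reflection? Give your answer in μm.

0.348 μm

Ray reflecting at the top interface goes from n = 1.0 toward n = 1.31: a half-wave phase shift.
Bottom surface (1.31 → 2.37): reflection off a higher-index medium gives a half-wave phase shift.
The two reflections carry the same phase change, so no net offset.
For strong reflection here: 2 n t cos θ_r = m λ.
Snell's law: 1.0 sin 46.0° = 1.31 sin θ_r → sin θ_r = 0.549, cos θ_r = 0.836.
Minimum nonzero at m = 1: t = λ / (2 n cos θ_r) = 762 / (2 × 1.31 × 0.836) = 348 nm.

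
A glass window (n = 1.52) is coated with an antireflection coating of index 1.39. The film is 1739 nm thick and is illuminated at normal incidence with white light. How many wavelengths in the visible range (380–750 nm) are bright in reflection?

6

Top surface (1.0 → 1.39): reflection off a higher-index medium gives a half-wave phase shift.
Ray reflecting at the bottom interface goes from n = 1.39 toward n = 1.52: a half-wave phase shift.
Zero or two π shifts → no net half-wave offset.
For maximum reflection here: 2 n t = m λ.
λ = 2 n t / m = 4834 / m nm.
m=6: 806 nm (IR); m=7: 691 nm (visible); m=8: 604 nm (visible); m=9: 537 nm (visible); m=10: 483 nm (visible); m=11: 439 nm (visible); m=12: 403 nm (visible); m=13: 372 nm (UV).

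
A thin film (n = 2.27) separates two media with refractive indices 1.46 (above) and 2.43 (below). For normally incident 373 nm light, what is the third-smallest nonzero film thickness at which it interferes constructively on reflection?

246 nm

Top surface (1.46 → 2.27): reflection off a higher-index medium gives a half-wave phase shift.
Ray reflecting at the bottom interface goes from n = 2.27 toward n = 2.43: a half-wave phase shift.
Net: no relative phase inversion (both shifts match).
With no net inversion, constructive interference in reflection requires 2 n t = m λ.
The third-smallest nonzero thickness corresponds to m = 3: t = m λ / (2 n) = 3.00 × 373 / (2 × 2.27) = 246 nm.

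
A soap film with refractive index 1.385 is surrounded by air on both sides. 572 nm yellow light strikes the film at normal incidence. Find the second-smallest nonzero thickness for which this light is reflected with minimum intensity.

413 nm

Ray reflecting at the top interface goes from n = 1.0 toward n = 1.385: a half-wave phase shift.
Ray reflecting at the bottom interface goes from n = 1.385 toward n = 1.0: no phase shift.
Net: one phase inversion between the two reflected rays.
With one net inversion, destructive interference in reflection requires 2 n t = m λ.
The second-smallest nonzero thickness corresponds to m = 2: t = m λ / (2 n) = 2.00 × 572 / (2 × 1.385) = 413 nm.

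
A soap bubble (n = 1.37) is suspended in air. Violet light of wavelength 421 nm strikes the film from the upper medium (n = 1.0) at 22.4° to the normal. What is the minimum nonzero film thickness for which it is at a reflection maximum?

At the upper boundary (n = 1.0 to n = 1.37) the reflected ray undergoes a half-wave phase shift.
At the lower boundary (n = 1.37 to n = 1.0) the reflected ray undergoes no phase shift.
Net: one phase inversion between the two reflected rays.
With one net inversion, constructive interference in reflection requires 2 n t cos θ_r = (m + ½) λ.
Snell's law: 1.0 sin 22.4° = 1.37 sin θ_r → sin θ_r = 0.278, cos θ_r = 0.961.
Minimum at m = 0: t = λ / (4 n cos θ_r) = 421 / (4 × 1.37 × 0.961) = 80.0 nm.

80.0 nm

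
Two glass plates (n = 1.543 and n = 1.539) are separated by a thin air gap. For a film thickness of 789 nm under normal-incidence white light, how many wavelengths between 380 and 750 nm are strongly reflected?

2

Top surface (1.543 → 1.0): reflection off a lower-index medium gives no phase shift.
At the lower boundary (n = 1.0 to n = 1.539) the reflected ray undergoes a half-wave phase shift.
The two reflections differ by half a wavelength.
With one net inversion, constructive interference in reflection requires 2 n t = (m + ½) λ.
λ = 2 n t / (m + ½) = 1578 / (m + ½) nm.
m=1: 1052 nm (IR); m=2: 631 nm (visible); m=3: 451 nm (visible); m=4: 351 nm (UV).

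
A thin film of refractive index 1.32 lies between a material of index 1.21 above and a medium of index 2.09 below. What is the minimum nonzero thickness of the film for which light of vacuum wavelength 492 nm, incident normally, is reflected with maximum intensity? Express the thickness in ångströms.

1864 Å

Top surface (1.21 → 1.32): reflection off a higher-index medium gives a half-wave phase shift.
At the lower boundary (n = 1.32 to n = 2.09) the reflected ray undergoes a half-wave phase shift.
Zero or two π shifts → no net half-wave offset.
With no net inversion, constructive interference in reflection requires 2 n t = m λ.
Minimum nonzero at m = 1: t = λ / (2 n) = 492 / (2 × 1.32) = 186 nm.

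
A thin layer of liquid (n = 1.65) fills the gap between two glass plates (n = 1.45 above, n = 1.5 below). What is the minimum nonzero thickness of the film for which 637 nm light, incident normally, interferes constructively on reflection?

96.5 nm

Top surface (1.45 → 1.65): reflection off a higher-index medium gives a half-wave phase shift.
At the lower boundary (n = 1.65 to n = 1.5) the reflected ray undergoes no phase shift.
Exactly one π shift → a net half-wave offset.
So the condition for constructive reflection is 2 n t = (m + ½) λ.
Minimum at m = 0: t = λ / (4 n) = 637 / (4 × 1.65) = 96.5 nm.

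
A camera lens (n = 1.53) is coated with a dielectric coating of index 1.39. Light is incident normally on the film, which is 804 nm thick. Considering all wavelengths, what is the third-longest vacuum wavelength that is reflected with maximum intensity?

745 nm

Ray reflecting at the top interface goes from n = 1.0 toward n = 1.39: a half-wave phase shift.
Ray reflecting at the bottom interface goes from n = 1.39 toward n = 1.53: a half-wave phase shift.
Zero or two π shifts → no net half-wave offset.
For maximum reflection here: 2 n t = m λ.
λ = 2 n t / m. The third-longest wavelength is m = 3: λ = 2 × 1.39 × 804 / 3.00 = 745 nm.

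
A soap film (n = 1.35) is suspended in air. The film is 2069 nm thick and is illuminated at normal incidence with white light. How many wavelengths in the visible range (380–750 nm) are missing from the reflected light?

Ray reflecting at the top interface goes from n = 1.0 toward n = 1.35: a half-wave phase shift.
Bottom surface (1.35 → 1.0): reflection off a lower-index medium gives no phase shift.
The two reflections differ by half a wavelength.
For weak reflection here: 2 n t = m λ.
λ = 2 n t / m = 5586 / m nm.
m=7: 798 nm (IR); m=8: 698 nm (visible); m=9: 621 nm (visible); m=10: 559 nm (visible); m=11: 508 nm (visible); m=12: 466 nm (visible); m=13: 430 nm (visible); m=14: 399 nm (visible); m=15: 372 nm (UV).

7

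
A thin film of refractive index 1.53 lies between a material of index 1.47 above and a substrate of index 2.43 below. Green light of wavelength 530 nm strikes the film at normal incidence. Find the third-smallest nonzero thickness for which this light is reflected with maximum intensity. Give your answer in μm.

At the upper boundary (n = 1.47 to n = 1.53) the reflected ray undergoes a half-wave phase shift.
Ray reflecting at the bottom interface goes from n = 1.53 toward n = 2.43: a half-wave phase shift.
Net: no relative phase inversion (both shifts match).
For maximum reflection here: 2 n t = m λ.
The third-smallest nonzero thickness corresponds to m = 3: t = m λ / (2 n) = 3.00 × 530 / (2 × 1.53) = 520 nm.

0.520 μm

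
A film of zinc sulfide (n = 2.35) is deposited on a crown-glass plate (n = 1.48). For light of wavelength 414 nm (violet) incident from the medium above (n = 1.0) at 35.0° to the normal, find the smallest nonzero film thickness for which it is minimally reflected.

Ray reflecting at the top interface goes from n = 1.0 toward n = 2.35: a half-wave phase shift.
Ray reflecting at the bottom interface goes from n = 2.35 toward n = 1.48: no phase shift.
Exactly one π shift → a net half-wave offset.
For minimum reflection here: 2 n t cos θ_r = m λ.
Snell's law: 1.0 sin 35.0° = 2.35 sin θ_r → sin θ_r = 0.244, cos θ_r = 0.970.
Minimum nonzero at m = 1: t = λ / (2 n cos θ_r) = 414 / (2 × 2.35 × 0.970) = 90.8 nm.

90.8 nm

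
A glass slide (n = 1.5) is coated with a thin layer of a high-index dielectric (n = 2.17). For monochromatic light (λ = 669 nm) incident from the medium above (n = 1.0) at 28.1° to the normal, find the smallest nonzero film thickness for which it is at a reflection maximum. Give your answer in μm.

At the upper boundary (n = 1.0 to n = 2.17) the reflected ray undergoes a half-wave phase shift.
At the lower boundary (n = 2.17 to n = 1.5) the reflected ray undergoes no phase shift.
The two reflections differ by half a wavelength.
So the condition for constructive reflection is 2 n t cos θ_r = (m + ½) λ.
Snell's law: 1.0 sin 28.1° = 2.17 sin θ_r → sin θ_r = 0.217, cos θ_r = 0.976.
Minimum at m = 0: t = λ / (4 n cos θ_r) = 669 / (4 × 2.17 × 0.976) = 79.0 nm.

0.0790 μm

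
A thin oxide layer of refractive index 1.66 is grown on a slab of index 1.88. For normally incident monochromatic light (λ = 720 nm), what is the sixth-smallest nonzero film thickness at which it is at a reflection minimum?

1193 nm

At the upper boundary (n = 1.0 to n = 1.66) the reflected ray undergoes a half-wave phase shift.
Ray reflecting at the bottom interface goes from n = 1.66 toward n = 1.88: a half-wave phase shift.
The two reflections carry the same phase change, so no net offset.
For weak reflection here: 2 n t = (m + ½) λ.
The sixth-smallest nonzero thickness corresponds to m = 5: t = (m + ½) λ / (2 n) = 5.50 × 720 / (2 × 1.66) = 1193 nm.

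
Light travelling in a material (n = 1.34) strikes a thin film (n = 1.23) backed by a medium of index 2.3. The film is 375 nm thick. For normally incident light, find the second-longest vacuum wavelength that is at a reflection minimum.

Top surface (1.34 → 1.23): reflection off a lower-index medium gives no phase shift.
Ray reflecting at the bottom interface goes from n = 1.23 toward n = 2.3: a half-wave phase shift.
Net: one phase inversion between the two reflected rays.
So the condition for destructive reflection is 2 n t = m λ.
λ = 2 n t / m. The second-longest wavelength is m = 2: λ = 2 × 1.23 × 375 / 2.00 = 461 nm.

461 nm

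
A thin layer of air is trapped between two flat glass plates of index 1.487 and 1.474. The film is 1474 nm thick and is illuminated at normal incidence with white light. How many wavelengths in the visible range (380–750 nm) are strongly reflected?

Ray reflecting at the top interface goes from n = 1.487 toward n = 1.0: no phase shift.
At the lower boundary (n = 1.0 to n = 1.474) the reflected ray undergoes a half-wave phase shift.
Exactly one π shift → a net half-wave offset.
With one net inversion, constructive interference in reflection requires 2 n t = (m + ½) λ.
λ = 2 n t / (m + ½) = 2948 / (m + ½) nm.
m=3: 842 nm (IR); m=4: 655 nm (visible); m=5: 536 nm (visible); m=6: 454 nm (visible); m=7: 393 nm (visible); m=8: 347 nm (UV).

4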